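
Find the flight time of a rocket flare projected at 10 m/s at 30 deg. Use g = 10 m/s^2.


Given: v0 = 10 m/s, theta = 30 deg, g = 10 m/s^2
sin(30) = 1/2
Using T = 2*v0*sin(theta) / g
T = 2*10*1/2 / 10
T = 10 / 10
T = 1 s

1 s


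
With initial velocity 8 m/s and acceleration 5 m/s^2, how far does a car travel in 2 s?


Given: v0 = 8 m/s, a = 5 m/s^2, t = 2 s
Using s = v0*t + (1/2)*a*t^2
s = 8*2 + (1/2)*5*2^2
s = 16 + (1/2)*20
s = 16 + 10
s = 26

26 m


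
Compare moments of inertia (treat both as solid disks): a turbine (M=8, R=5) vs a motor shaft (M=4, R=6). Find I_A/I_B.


Given: M1=8 kg, R1=5 m, M2=4 kg, R2=6 m
For a disk: I = (1/2)*M*R^2, so I_A/I_B = (M1*R1^2)/(M2*R2^2)
M1*R1^2 = 8*25 = 200
M2*R2^2 = 4*36 = 144
I_A/I_B = 200/144 = 25/18

25/18


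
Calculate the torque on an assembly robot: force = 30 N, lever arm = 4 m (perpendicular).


Given: F = 30 N, r = 4 m, angle = 90 deg (perpendicular)
Using tau = F * r * sin(90)
sin(90) = 1
tau = 30 * 4 * 1
tau = 120 Nm

120 Nm


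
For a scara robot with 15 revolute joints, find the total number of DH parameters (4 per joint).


Given: 15 joints, 4 DH parameters per joint (d, theta, a, alpha)
Total DH parameters = number_of_joints * 4
Total = 15 * 4
Total = 60

60


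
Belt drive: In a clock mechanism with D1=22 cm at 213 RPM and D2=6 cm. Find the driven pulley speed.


Given: D1 = 22 cm, w1 = 213 RPM, D2 = 6 cm
Using D1*w1 = D2*w2
w2 = D1*w1 / D2
w2 = 22*213 / 6
w2 = 4686 / 6
w2 = 781 RPM

781 RPM


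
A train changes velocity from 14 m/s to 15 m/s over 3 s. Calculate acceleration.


Given: initial velocity v0 = 14 m/s, final velocity v = 15 m/s, time t = 3 s
Using a = (v - v0) / t
a = (15 - 14) / 3
a = 1 / 3
a = 1/3 m/s^2

1/3 m/s^2


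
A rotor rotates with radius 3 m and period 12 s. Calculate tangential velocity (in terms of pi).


Given: radius r = 3 m, period T = 12 s
Using v = 2*pi*r / T
v = 2*pi*3 / 12
v = 6*pi / 12
v = 1/2*pi m/s

1/2*pi m/s


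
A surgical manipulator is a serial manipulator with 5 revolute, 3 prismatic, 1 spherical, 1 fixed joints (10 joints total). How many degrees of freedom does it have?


Given: serial robot with 5 revolute, 3 prismatic, 1 spherical, 1 fixed joints
DOF contribution per joint type: revolute=1, prismatic=1, spherical=3, fixed=0
DOF = 5*1 + 3*1 + 1*3 + 1*0
DOF = 11

11


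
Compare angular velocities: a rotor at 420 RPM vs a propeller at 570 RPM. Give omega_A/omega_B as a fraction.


Given: RPM_A = 420, RPM_B = 570
omega = 2*pi*RPM/60, so omega_A/omega_B = RPM_A / RPM_B
omega_A/omega_B = 420 / 570
omega_A/omega_B = 14/19

14/19


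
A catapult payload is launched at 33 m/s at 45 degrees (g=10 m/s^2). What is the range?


Given: v0 = 33 m/s, theta = 45 deg, g = 10 m/s^2
sin(2*45) = sin(90) = 1
Using R = v0^2 * sin(2*theta) / g
R = 33^2 * 1 / 10
R = 1089 / 10
R = 1089/10 m

1089/10 m


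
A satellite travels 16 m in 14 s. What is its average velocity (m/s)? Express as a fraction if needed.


Given: distance d = 16 m, time t = 14 s
Using v = d / t
v = 16 / 14
v = 8/7 m/s

8/7 m/s


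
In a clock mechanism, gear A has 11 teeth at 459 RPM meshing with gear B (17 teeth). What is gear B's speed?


Given: N1 = 11 teeth, w1 = 459 RPM, N2 = 17 teeth
Using N1*w1 = N2*w2
w2 = N1*w1 / N2
w2 = 11*459 / 17
w2 = 5049 / 17
w2 = 297 RPM

297 RPM


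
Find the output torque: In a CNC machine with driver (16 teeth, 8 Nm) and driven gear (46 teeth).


Given: N1 = 16, N2 = 46, T1 = 8 Nm
Using T2/T1 = N2/N1
T2 = T1 * N2 / N1
T2 = 8 * 46 / 16
T2 = 368 / 16
T2 = 23 Nm

23 Nm


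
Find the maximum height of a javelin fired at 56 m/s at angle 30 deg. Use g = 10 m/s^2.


Given: v0 = 56 m/s, theta = 30 deg, g = 10 m/s^2
sin^2(30) = 1/4
Using H = v0^2 * sin^2(theta) / (2*g)
H = 56^2 * 1/4 / (2*10)
H = 3136 * 1/4 / 20
H = 784 / 20
H = 196/5 m

196/5 m


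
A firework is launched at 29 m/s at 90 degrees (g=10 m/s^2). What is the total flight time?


Given: v0 = 29 m/s, theta = 90 deg, g = 10 m/s^2
sin(90) = 1
Using T = 2*v0*sin(theta) / g
T = 2*29*1 / 10
T = 58 / 10
T = 29/5 s

29/5 s


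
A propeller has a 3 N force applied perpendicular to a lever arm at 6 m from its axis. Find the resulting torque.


Given: F = 3 N, r = 6 m, angle = 90 deg (perpendicular)
Using tau = F * r * sin(90)
sin(90) = 1
tau = 3 * 6 * 1
tau = 18 Nm

18 Nm


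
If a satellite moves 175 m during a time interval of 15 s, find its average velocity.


Given: distance d = 175 m, time t = 15 s
Using v = d / t
v = 175 / 15
v = 35/3 m/s

35/3 m/s


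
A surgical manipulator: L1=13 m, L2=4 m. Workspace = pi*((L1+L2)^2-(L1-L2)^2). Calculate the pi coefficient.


Given: L1 = 13, L2 = 4
(L1+L2)^2 = (17)^2 = 289
(L1-L2)^2 = (9)^2 = 81
Difference = 289 - 81 = 208
This equals 4*L1*L2 = 4*13*4 = 208
Workspace area = 208*pi

208


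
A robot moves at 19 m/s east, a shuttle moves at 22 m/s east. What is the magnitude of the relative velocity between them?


Given: v_A = 19 m/s east, v_B = 22 m/s east
Both move in the same direction; relative speed = |v_A - v_B|
|19 - 22| = |-3|
= 3 m/s

3 m/s


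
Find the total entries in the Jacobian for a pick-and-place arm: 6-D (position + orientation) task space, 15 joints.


Given: task space dimension = 6, joints = 15
Jacobian is a 6 x 15 matrix
Total entries = rows * columns
Total = 6 * 15
Total = 90

90


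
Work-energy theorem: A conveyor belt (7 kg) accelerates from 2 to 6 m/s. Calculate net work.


Given: m = 7 kg, v0 = 2 m/s, v = 6 m/s
Using W = (1/2)*m*(v^2 - v0^2)
v^2 = 6^2 = 36
v0^2 = 2^2 = 4
v^2 - v0^2 = 36 - 4 = 32
W = (1/2)*7*32 = 112 J

112 J


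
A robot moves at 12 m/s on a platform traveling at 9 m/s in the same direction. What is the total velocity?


Given: object velocity = 12 m/s, platform velocity = 9 m/s (same direction)
Using classical velocity addition: v_total = v_object + v_platform
v_total = 12 + 9
v_total = 21 m/s

21 m/s


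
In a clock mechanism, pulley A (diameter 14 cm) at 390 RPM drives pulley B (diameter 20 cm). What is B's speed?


Given: D1 = 14 cm, w1 = 390 RPM, D2 = 20 cm
Using D1*w1 = D2*w2
w2 = D1*w1 / D2
w2 = 14*390 / 20
w2 = 5460 / 20
w2 = 273 RPM

273 RPM


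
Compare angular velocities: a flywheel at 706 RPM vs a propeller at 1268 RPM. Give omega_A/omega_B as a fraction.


Given: RPM_A = 706, RPM_B = 1268
omega = 2*pi*RPM/60, so omega_A/omega_B = RPM_A / RPM_B
omega_A/omega_B = 706 / 1268
omega_A/omega_B = 353/634

353/634


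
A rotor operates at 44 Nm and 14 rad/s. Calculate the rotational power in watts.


Given: tau = 44 Nm, omega = 14 rad/s
Using P = tau * omega
P = 44 * 14
P = 616 W

616 W


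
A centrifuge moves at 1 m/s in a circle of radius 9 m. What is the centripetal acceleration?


Given: v = 1 m/s, r = 9 m
Using a_c = v^2 / r
a_c = 1^2 / 9
a_c = 1 / 9
a_c = 1/9 m/s^2

1/9 m/s^2


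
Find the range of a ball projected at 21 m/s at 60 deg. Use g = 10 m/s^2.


Given: v0 = 21 m/s, theta = 60 deg, g = 10 m/s^2
sin(2*60) = sin(120) = sqrt(3)/2
Using R = v0^2 * sin(2*theta) / g
R = 21^2 * (sqrt(3)/2) / 10
R = 441 * sqrt(3) / 20
R = 441/20*sqrt(3) m

441/20*sqrt(3) m


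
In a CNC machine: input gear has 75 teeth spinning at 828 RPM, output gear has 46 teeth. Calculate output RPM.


Given: N1 = 75 teeth, w1 = 828 RPM, N2 = 46 teeth
Using N1*w1 = N2*w2
w2 = N1*w1 / N2
w2 = 75*828 / 46
w2 = 62100 / 46
w2 = 1350 RPM

1350 RPM


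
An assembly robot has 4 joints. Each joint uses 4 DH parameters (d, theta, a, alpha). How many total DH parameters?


Given: 4 joints, 4 DH parameters per joint (d, theta, a, alpha)
Total DH parameters = number_of_joints * 4
Total = 4 * 4
Total = 16

16


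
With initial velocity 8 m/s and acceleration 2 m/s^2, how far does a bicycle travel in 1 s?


Given: v0 = 8 m/s, a = 2 m/s^2, t = 1 s
Using s = v0*t + (1/2)*a*t^2
s = 8*1 + (1/2)*2*1^2
s = 8 + (1/2)*2
s = 8 + 1
s = 9

9 m


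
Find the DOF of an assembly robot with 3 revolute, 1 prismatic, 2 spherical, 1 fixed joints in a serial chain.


Given: serial robot with 3 revolute, 1 prismatic, 2 spherical, 1 fixed joints
DOF contribution per joint type: revolute=1, prismatic=1, spherical=3, fixed=0
DOF = 3*1 + 1*1 + 2*3 + 1*0
DOF = 10

10


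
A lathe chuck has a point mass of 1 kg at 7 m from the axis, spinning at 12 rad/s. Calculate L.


Given: m = 1 kg, r = 7 m, omega = 12 rad/s
For a point mass: I = m*r^2
I = 1*7^2 = 1*49 = 49
L = I*omega = 49*12
L = 588 kg*m^2/s

588 kg*m^2/s


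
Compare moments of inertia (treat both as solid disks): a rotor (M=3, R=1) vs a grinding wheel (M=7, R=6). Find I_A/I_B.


Given: M1=3 kg, R1=1 m, M2=7 kg, R2=6 m
For a disk: I = (1/2)*M*R^2, so I_A/I_B = (M1*R1^2)/(M2*R2^2)
M1*R1^2 = 3*1 = 3
M2*R2^2 = 7*36 = 252
I_A/I_B = 3/252 = 1/84

1/84


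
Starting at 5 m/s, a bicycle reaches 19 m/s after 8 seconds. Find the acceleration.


Given: initial velocity v0 = 5 m/s, final velocity v = 19 m/s, time t = 8 s
Using a = (v - v0) / t
a = (19 - 5) / 8
a = 14 / 8
a = 7/4 m/s^2

7/4 m/s^2


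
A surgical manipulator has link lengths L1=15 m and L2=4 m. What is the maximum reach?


Given: L1 = 15 m, L2 = 4 m
For a 2-link planar arm, max reach = L1 + L2 (fully extended)
Max reach = 15 + 4
Max reach = 19 m

19 m


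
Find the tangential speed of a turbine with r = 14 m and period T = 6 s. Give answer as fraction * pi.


Given: radius r = 14 m, period T = 6 s
Using v = 2*pi*r / T
v = 2*pi*14 / 6
v = 28*pi / 6
v = 14/3*pi m/s

14/3*pi m/s


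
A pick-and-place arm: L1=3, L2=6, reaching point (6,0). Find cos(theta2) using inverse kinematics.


Given: L1 = 3, L2 = 6, target (x, y) = (6, 0)
Using cos(theta2) = (x^2 + y^2 - L1^2 - L2^2) / (2*L1*L2)
x^2 + y^2 = 6^2 + 0 = 36
L1^2 + L2^2 = 9 + 36 = 45
Numerator = 36 - 45 = -9
Denominator = 2*3*6 = 36
cos(theta2) = -9/36 = -1/4

-1/4


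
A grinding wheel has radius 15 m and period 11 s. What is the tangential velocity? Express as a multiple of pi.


Given: radius r = 15 m, period T = 11 s
Using v = 2*pi*r / T
v = 2*pi*15 / 11
v = 30*pi / 11
v = 30/11*pi m/s

30/11*pi m/s


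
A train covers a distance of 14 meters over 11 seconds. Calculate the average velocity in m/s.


Given: distance d = 14 m, time t = 11 s
Using v = d / t
v = 14 / 11
v = 14/11 m/s

14/11 m/s


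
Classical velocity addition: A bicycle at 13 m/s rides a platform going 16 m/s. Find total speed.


Given: object velocity = 13 m/s, platform velocity = 16 m/s (same direction)
Using classical velocity addition: v_total = v_object + v_platform
v_total = 13 + 16
v_total = 29 m/s

29 m/s


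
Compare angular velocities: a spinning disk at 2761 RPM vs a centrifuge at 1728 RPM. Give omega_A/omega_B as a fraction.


Given: RPM_A = 2761, RPM_B = 1728
omega = 2*pi*RPM/60, so omega_A/omega_B = RPM_A / RPM_B
omega_A/omega_B = 2761 / 1728
omega_A/omega_B = 2761/1728

2761/1728


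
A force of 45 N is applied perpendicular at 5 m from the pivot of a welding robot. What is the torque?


Given: F = 45 N, r = 5 m, angle = 90 deg (perpendicular)
Using tau = F * r * sin(90)
sin(90) = 1
tau = 45 * 5 * 1
tau = 225 Nm

225 Nm


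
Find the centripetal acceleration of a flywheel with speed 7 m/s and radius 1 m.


Given: v = 7 m/s, r = 1 m
Using a_c = v^2 / r
a_c = 7^2 / 1
a_c = 49 / 1
a_c = 49 m/s^2

49 m/s^2


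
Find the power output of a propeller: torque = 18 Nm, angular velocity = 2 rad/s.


Given: tau = 18 Nm, omega = 2 rad/s
Using P = tau * omega
P = 18 * 2
P = 36 W

36 W


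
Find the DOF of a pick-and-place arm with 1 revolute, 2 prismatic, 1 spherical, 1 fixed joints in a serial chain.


Given: serial robot with 1 revolute, 2 prismatic, 1 spherical, 1 fixed joints
DOF contribution per joint type: revolute=1, prismatic=1, spherical=3, fixed=0
DOF = 1*1 + 2*1 + 1*3 + 1*0
DOF = 6

6


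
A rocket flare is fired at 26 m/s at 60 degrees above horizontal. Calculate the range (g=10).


Given: v0 = 26 m/s, theta = 60 deg, g = 10 m/s^2
sin(2*60) = sin(120) = sqrt(3)/2
Using R = v0^2 * sin(2*theta) / g
R = 26^2 * (sqrt(3)/2) / 10
R = 676 * sqrt(3) / 20
R = 169/5*sqrt(3) m

169/5*sqrt(3) m


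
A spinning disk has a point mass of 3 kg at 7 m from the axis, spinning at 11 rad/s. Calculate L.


Given: m = 3 kg, r = 7 m, omega = 11 rad/s
For a point mass: I = m*r^2
I = 3*7^2 = 3*49 = 147
L = I*omega = 147*11
L = 1617 kg*m^2/s

1617 kg*m^2/s


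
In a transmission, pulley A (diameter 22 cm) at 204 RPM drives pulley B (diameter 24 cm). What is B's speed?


Given: D1 = 22 cm, w1 = 204 RPM, D2 = 24 cm
Using D1*w1 = D2*w2
w2 = D1*w1 / D2
w2 = 22*204 / 24
w2 = 4488 / 24
w2 = 187 RPM

187 RPM


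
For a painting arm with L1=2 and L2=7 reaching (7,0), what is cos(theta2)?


Given: L1 = 2, L2 = 7, target (x, y) = (7, 0)
Using cos(theta2) = (x^2 + y^2 - L1^2 - L2^2) / (2*L1*L2)
x^2 + y^2 = 7^2 + 0 = 49
L1^2 + L2^2 = 4 + 49 = 53
Numerator = 49 - 53 = -4
Denominator = 2*2*7 = 28
cos(theta2) = -4/28 = -1/7

-1/7


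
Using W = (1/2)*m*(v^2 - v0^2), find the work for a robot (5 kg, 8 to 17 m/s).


Given: m = 5 kg, v0 = 8 m/s, v = 17 m/s
Using W = (1/2)*m*(v^2 - v0^2)
v^2 = 17^2 = 289
v0^2 = 8^2 = 64
v^2 - v0^2 = 289 - 64 = 225
W = (1/2)*5*225 = 1125/2 J

1125/2 J


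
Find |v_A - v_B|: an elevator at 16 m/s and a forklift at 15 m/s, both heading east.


Given: v_A = 16 m/s east, v_B = 15 m/s east
Both move in the same direction; relative speed = |v_A - v_B|
|16 - 15| = |1|
= 1 m/s

1 m/s


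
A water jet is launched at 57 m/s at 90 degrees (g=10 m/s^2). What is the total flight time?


Given: v0 = 57 m/s, theta = 90 deg, g = 10 m/s^2
sin(90) = 1
Using T = 2*v0*sin(theta) / g
T = 2*57*1 / 10
T = 114 / 10
T = 57/5 s

57/5 s


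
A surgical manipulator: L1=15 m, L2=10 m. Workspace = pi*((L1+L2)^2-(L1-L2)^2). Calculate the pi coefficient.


Given: L1 = 15, L2 = 10
(L1+L2)^2 = (25)^2 = 625
(L1-L2)^2 = (5)^2 = 25
Difference = 625 - 25 = 600
This equals 4*L1*L2 = 4*15*10 = 600
Workspace area = 600*pi

600


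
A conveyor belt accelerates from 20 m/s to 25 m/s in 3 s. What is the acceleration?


Given: initial velocity v0 = 20 m/s, final velocity v = 25 m/s, time t = 3 s
Using a = (v - v0) / t
a = (25 - 20) / 3
a = 5 / 3
a = 5/3 m/s^2

5/3 m/s^2


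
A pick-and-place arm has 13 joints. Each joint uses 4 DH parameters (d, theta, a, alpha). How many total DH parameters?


Given: 13 joints, 4 DH parameters per joint (d, theta, a, alpha)
Total DH parameters = number_of_joints * 4
Total = 13 * 4
Total = 52

52


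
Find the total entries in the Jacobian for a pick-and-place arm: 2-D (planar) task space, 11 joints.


Given: task space dimension = 2, joints = 11
Jacobian is a 2 x 11 matrix
Total entries = rows * columns
Total = 2 * 11
Total = 22

22


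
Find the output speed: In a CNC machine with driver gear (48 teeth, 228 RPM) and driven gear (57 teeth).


Given: N1 = 48 teeth, w1 = 228 RPM, N2 = 57 teeth
Using N1*w1 = N2*w2
w2 = N1*w1 / N2
w2 = 48*228 / 57
w2 = 10944 / 57
w2 = 192 RPM

192 RPM


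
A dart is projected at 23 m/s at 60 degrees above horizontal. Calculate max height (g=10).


Given: v0 = 23 m/s, theta = 60 deg, g = 10 m/s^2
sin^2(60) = 3/4
Using H = v0^2 * sin^2(theta) / (2*g)
H = 23^2 * 3/4 / (2*10)
H = 529 * 3/4 / 20
H = 1587/4 / 20
H = 1587/80 m

1587/80 m


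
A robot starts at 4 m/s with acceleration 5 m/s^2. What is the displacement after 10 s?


Given: v0 = 4 m/s, a = 5 m/s^2, t = 10 s
Using s = v0*t + (1/2)*a*t^2
s = 4*10 + (1/2)*5*10^2
s = 40 + (1/2)*500
s = 40 + 250
s = 290

290 m


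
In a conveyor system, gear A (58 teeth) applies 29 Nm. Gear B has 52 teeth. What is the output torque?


Given: N1 = 58, N2 = 52, T1 = 29 Nm
Using T2/T1 = N2/N1
T2 = T1 * N2 / N1
T2 = 29 * 52 / 58
T2 = 1508 / 58
T2 = 26 Nm

26 Nm


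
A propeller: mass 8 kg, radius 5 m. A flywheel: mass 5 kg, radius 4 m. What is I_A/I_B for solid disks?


Given: M1=8 kg, R1=5 m, M2=5 kg, R2=4 m
For a disk: I = (1/2)*M*R^2, so I_A/I_B = (M1*R1^2)/(M2*R2^2)
M1*R1^2 = 8*25 = 200
M2*R2^2 = 5*16 = 80
I_A/I_B = 200/80 = 5/2

5/2


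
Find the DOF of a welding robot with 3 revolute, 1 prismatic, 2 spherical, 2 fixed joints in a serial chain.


Given: serial robot with 3 revolute, 1 prismatic, 2 spherical, 2 fixed joints
DOF contribution per joint type: revolute=1, prismatic=1, spherical=3, fixed=0
DOF = 3*1 + 1*1 + 2*3 + 2*0
DOF = 10

10


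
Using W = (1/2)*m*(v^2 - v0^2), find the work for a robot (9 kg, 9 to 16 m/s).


Given: m = 9 kg, v0 = 9 m/s, v = 16 m/s
Using W = (1/2)*m*(v^2 - v0^2)
v^2 = 16^2 = 256
v0^2 = 9^2 = 81
v^2 - v0^2 = 256 - 81 = 175
W = (1/2)*9*175 = 1575/2 J

1575/2 J


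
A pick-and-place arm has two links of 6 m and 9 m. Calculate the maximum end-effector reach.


Given: L1 = 6 m, L2 = 9 m
For a 2-link planar arm, max reach = L1 + L2 (fully extended)
Max reach = 6 + 9
Max reach = 15 m

15 m


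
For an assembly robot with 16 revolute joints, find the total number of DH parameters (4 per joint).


Given: 16 joints, 4 DH parameters per joint (d, theta, a, alpha)
Total DH parameters = number_of_joints * 4
Total = 16 * 4
Total = 64

64


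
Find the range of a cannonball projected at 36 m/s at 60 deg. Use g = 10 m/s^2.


Given: v0 = 36 m/s, theta = 60 deg, g = 10 m/s^2
sin(2*60) = sin(120) = sqrt(3)/2
Using R = v0^2 * sin(2*theta) / g
R = 36^2 * (sqrt(3)/2) / 10
R = 1296 * sqrt(3) / 20
R = 324/5*sqrt(3) m

324/5*sqrt(3) m


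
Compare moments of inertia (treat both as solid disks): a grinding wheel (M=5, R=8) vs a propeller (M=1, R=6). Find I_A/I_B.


Given: M1=5 kg, R1=8 m, M2=1 kg, R2=6 m
For a disk: I = (1/2)*M*R^2, so I_A/I_B = (M1*R1^2)/(M2*R2^2)
M1*R1^2 = 5*64 = 320
M2*R2^2 = 1*36 = 36
I_A/I_B = 320/36 = 80/9

80/9


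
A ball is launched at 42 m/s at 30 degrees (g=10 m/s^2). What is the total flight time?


Given: v0 = 42 m/s, theta = 30 deg, g = 10 m/s^2
sin(30) = 1/2
Using T = 2*v0*sin(theta) / g
T = 2*42*1/2 / 10
T = 42 / 10
T = 21/5 s

21/5 s


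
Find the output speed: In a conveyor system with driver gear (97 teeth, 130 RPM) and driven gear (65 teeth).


Given: N1 = 97 teeth, w1 = 130 RPM, N2 = 65 teeth
Using N1*w1 = N2*w2
w2 = N1*w1 / N2
w2 = 97*130 / 65
w2 = 12610 / 65
w2 = 194 RPM

194 RPM


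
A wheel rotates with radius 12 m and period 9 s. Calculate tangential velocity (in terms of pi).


Given: radius r = 12 m, period T = 9 s
Using v = 2*pi*r / T
v = 2*pi*12 / 9
v = 24*pi / 9
v = 8/3*pi m/s

8/3*pi m/s


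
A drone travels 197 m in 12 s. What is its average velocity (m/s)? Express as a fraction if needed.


Given: distance d = 197 m, time t = 12 s
Using v = d / t
v = 197 / 12
v = 197/12 m/s

197/12 m/s


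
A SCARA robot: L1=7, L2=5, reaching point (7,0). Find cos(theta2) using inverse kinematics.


Given: L1 = 7, L2 = 5, target (x, y) = (7, 0)
Using cos(theta2) = (x^2 + y^2 - L1^2 - L2^2) / (2*L1*L2)
x^2 + y^2 = 7^2 + 0 = 49
L1^2 + L2^2 = 49 + 25 = 74
Numerator = 49 - 74 = -25
Denominator = 2*7*5 = 70
cos(theta2) = -25/70 = -5/14

-5/14


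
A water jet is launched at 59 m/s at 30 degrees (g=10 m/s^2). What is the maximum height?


Given: v0 = 59 m/s, theta = 30 deg, g = 10 m/s^2
sin^2(30) = 1/4
Using H = v0^2 * sin^2(theta) / (2*g)
H = 59^2 * 1/4 / (2*10)
H = 3481 * 1/4 / 20
H = 3481/4 / 20
H = 3481/80 m

3481/80 m


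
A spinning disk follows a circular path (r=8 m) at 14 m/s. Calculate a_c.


Given: v = 14 m/s, r = 8 m
Using a_c = v^2 / r
a_c = 14^2 / 8
a_c = 196 / 8
a_c = 49/2 m/s^2

49/2 m/s^2


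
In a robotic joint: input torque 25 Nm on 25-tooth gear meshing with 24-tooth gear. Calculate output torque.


Given: N1 = 25, N2 = 24, T1 = 25 Nm
Using T2/T1 = N2/N1
T2 = T1 * N2 / N1
T2 = 25 * 24 / 25
T2 = 600 / 25
T2 = 24 Nm

24 Nm


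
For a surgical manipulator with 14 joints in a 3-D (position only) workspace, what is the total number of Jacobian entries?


Given: task space dimension = 3, joints = 14
Jacobian is a 3 x 14 matrix
Total entries = rows * columns
Total = 3 * 14
Total = 42

42


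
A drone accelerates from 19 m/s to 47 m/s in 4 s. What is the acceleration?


Given: initial velocity v0 = 19 m/s, final velocity v = 47 m/s, time t = 4 s
Using a = (v - v0) / t
a = (47 - 19) / 4
a = 28 / 4
a = 7 m/s^2

7 m/s^2


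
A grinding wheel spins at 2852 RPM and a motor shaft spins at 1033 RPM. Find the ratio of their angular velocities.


Given: RPM_A = 2852, RPM_B = 1033
omega = 2*pi*RPM/60, so omega_A/omega_B = RPM_A / RPM_B
omega_A/omega_B = 2852 / 1033
omega_A/omega_B = 2852/1033

2852/1033


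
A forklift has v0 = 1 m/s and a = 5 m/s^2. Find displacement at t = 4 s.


Given: v0 = 1 m/s, a = 5 m/s^2, t = 4 s
Using s = v0*t + (1/2)*a*t^2
s = 1*4 + (1/2)*5*4^2
s = 4 + (1/2)*80
s = 4 + 40
s = 44

44 m


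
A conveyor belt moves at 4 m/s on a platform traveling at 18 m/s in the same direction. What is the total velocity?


Given: object velocity = 4 m/s, platform velocity = 18 m/s (same direction)
Using classical velocity addition: v_total = v_object + v_platform
v_total = 4 + 18
v_total = 22 m/s

22 m/s


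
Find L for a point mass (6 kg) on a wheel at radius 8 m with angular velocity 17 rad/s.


Given: m = 6 kg, r = 8 m, omega = 17 rad/s
For a point mass: I = m*r^2
I = 6*8^2 = 6*64 = 384
L = I*omega = 384*17
L = 6528 kg*m^2/s

6528 kg*m^2/s


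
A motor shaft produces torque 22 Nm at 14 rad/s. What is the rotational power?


Given: tau = 22 Nm, omega = 14 rad/s
Using P = tau * omega
P = 22 * 14
P = 308 W

308 W


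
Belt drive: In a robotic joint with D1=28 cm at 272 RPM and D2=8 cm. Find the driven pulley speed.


Given: D1 = 28 cm, w1 = 272 RPM, D2 = 8 cm
Using D1*w1 = D2*w2
w2 = D1*w1 / D2
w2 = 28*272 / 8
w2 = 7616 / 8
w2 = 952 RPM

952 RPM


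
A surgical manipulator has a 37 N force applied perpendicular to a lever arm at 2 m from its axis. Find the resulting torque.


Given: F = 37 N, r = 2 m, angle = 90 deg (perpendicular)
Using tau = F * r * sin(90)
sin(90) = 1
tau = 37 * 2 * 1
tau = 74 Nm

74 Nm


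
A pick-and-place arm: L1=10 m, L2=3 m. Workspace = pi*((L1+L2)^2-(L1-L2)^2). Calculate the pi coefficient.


Given: L1 = 10, L2 = 3
(L1+L2)^2 = (13)^2 = 169
(L1-L2)^2 = (7)^2 = 49
Difference = 169 - 49 = 120
This equals 4*L1*L2 = 4*10*3 = 120
Workspace area = 120*pi

120


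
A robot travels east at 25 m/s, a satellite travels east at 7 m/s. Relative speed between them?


Given: v_A = 25 m/s east, v_B = 7 m/s east
Both move in the same direction; relative speed = |v_A - v_B|
|25 - 7| = |18|
= 18 m/s

18 m/s


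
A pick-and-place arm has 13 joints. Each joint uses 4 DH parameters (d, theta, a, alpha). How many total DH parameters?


Given: 13 joints, 4 DH parameters per joint (d, theta, a, alpha)
Total DH parameters = number_of_joints * 4
Total = 13 * 4
Total = 52

52


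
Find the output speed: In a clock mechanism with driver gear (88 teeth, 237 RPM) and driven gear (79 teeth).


Given: N1 = 88 teeth, w1 = 237 RPM, N2 = 79 teeth
Using N1*w1 = N2*w2
w2 = N1*w1 / N2
w2 = 88*237 / 79
w2 = 20856 / 79
w2 = 264 RPM

264 RPM


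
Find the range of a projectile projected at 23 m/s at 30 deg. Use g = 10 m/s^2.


Given: v0 = 23 m/s, theta = 30 deg, g = 10 m/s^2
sin(2*30) = sin(60) = sqrt(3)/2
Using R = v0^2 * sin(2*theta) / g
R = 23^2 * (sqrt(3)/2) / 10
R = 529 * sqrt(3) / 20
R = 529/20*sqrt(3) m

529/20*sqrt(3) m


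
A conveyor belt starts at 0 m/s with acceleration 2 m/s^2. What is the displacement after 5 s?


Given: v0 = 0 m/s, a = 2 m/s^2, t = 5 s
Using s = v0*t + (1/2)*a*t^2
s = 0*5 + (1/2)*2*5^2
s = 0 + (1/2)*50
s = 0 + 25
s = 25

25 m


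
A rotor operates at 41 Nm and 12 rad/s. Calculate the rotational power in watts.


Given: tau = 41 Nm, omega = 12 rad/s
Using P = tau * omega
P = 41 * 12
P = 492 W

492 W


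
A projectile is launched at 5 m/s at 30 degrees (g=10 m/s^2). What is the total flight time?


Given: v0 = 5 m/s, theta = 30 deg, g = 10 m/s^2
sin(30) = 1/2
Using T = 2*v0*sin(theta) / g
T = 2*5*1/2 / 10
T = 5 / 10
T = 1/2 s

1/2 s


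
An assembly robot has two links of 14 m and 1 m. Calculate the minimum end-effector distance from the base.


Given: L1 = 14 m, L2 = 1 m
For a 2-link planar arm, min reach = |L1 - L2| (second link folded back)
Min reach = |14 - 1|
Min reach = 13 m

13 m


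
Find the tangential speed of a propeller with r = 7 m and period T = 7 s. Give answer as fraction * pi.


Given: radius r = 7 m, period T = 7 s
Using v = 2*pi*r / T
v = 2*pi*7 / 7
v = 14*pi / 7
v = 2*pi m/s

2*pi m/s


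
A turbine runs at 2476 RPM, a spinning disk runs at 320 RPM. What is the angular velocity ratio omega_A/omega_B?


Given: RPM_A = 2476, RPM_B = 320
omega = 2*pi*RPM/60, so omega_A/omega_B = RPM_A / RPM_B
omega_A/omega_B = 2476 / 320
omega_A/omega_B = 619/80

619/80


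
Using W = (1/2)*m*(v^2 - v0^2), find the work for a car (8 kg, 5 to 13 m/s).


Given: m = 8 kg, v0 = 5 m/s, v = 13 m/s
Using W = (1/2)*m*(v^2 - v0^2)
v^2 = 13^2 = 169
v0^2 = 5^2 = 25
v^2 - v0^2 = 169 - 25 = 144
W = (1/2)*8*144 = 576 J

576 J


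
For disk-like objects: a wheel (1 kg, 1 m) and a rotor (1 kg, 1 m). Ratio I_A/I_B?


Given: M1=1 kg, R1=1 m, M2=1 kg, R2=1 m
For a disk: I = (1/2)*M*R^2, so I_A/I_B = (M1*R1^2)/(M2*R2^2)
M1*R1^2 = 1*1 = 1
M2*R2^2 = 1*1 = 1
I_A/I_B = 1/1 = 1

1


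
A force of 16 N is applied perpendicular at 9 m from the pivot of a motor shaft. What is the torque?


Given: F = 16 N, r = 9 m, angle = 90 deg (perpendicular)
Using tau = F * r * sin(90)
sin(90) = 1
tau = 16 * 9 * 1
tau = 144 Nm

144 Nm


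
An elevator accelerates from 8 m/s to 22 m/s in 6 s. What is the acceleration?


Given: initial velocity v0 = 8 m/s, final velocity v = 22 m/s, time t = 6 s
Using a = (v - v0) / t
a = (22 - 8) / 6
a = 14 / 6
a = 7/3 m/s^2

7/3 m/s^2


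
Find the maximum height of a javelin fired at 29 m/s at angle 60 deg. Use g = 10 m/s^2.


Given: v0 = 29 m/s, theta = 60 deg, g = 10 m/s^2
sin^2(60) = 3/4
Using H = v0^2 * sin^2(theta) / (2*g)
H = 29^2 * 3/4 / (2*10)
H = 841 * 3/4 / 20
H = 2523/4 / 20
H = 2523/80 m

2523/80 m


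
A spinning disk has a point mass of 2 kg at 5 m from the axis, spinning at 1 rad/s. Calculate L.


Given: m = 2 kg, r = 5 m, omega = 1 rad/s
For a point mass: I = m*r^2
I = 2*5^2 = 2*25 = 50
L = I*omega = 50*1
L = 50 kg*m^2/s

50 kg*m^2/s


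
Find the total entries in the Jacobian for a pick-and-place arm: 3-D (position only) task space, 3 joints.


Given: task space dimension = 3, joints = 3
Jacobian is a 3 x 3 matrix
Total entries = rows * columns
Total = 3 * 3
Total = 9

9


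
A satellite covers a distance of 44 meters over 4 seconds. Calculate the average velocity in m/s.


Given: distance d = 44 m, time t = 4 s
Using v = d / t
v = 44 / 4
v = 11 m/s

11 m/s


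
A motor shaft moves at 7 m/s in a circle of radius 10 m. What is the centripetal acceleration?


Given: v = 7 m/s, r = 10 m
Using a_c = v^2 / r
a_c = 7^2 / 10
a_c = 49 / 10
a_c = 49/10 m/s^2

49/10 m/s^2


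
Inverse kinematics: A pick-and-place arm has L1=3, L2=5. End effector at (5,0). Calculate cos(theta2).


Given: L1 = 3, L2 = 5, target (x, y) = (5, 0)
Using cos(theta2) = (x^2 + y^2 - L1^2 - L2^2) / (2*L1*L2)
x^2 + y^2 = 5^2 + 0 = 25
L1^2 + L2^2 = 9 + 25 = 34
Numerator = 25 - 34 = -9
Denominator = 2*3*5 = 30
cos(theta2) = -9/30 = -3/10

-3/10


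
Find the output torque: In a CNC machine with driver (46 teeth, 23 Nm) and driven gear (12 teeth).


Given: N1 = 46, N2 = 12, T1 = 23 Nm
Using T2/T1 = N2/N1
T2 = T1 * N2 / N1
T2 = 23 * 12 / 46
T2 = 276 / 46
T2 = 6 Nm

6 Nm


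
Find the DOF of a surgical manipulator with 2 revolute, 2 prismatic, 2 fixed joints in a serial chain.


Given: serial robot with 2 revolute, 2 prismatic, 2 fixed joints
DOF contribution per joint type: revolute=1, prismatic=1, spherical=3, fixed=0
DOF = 2*1 + 2*1 + 2*0
DOF = 4

4


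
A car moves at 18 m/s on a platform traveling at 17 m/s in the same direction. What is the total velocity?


Given: object velocity = 18 m/s, platform velocity = 17 m/s (same direction)
Using classical velocity addition: v_total = v_object + v_platform
v_total = 18 + 17
v_total = 35 m/s

35 m/s


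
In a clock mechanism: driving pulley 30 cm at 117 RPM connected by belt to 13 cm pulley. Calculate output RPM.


Given: D1 = 30 cm, w1 = 117 RPM, D2 = 13 cm
Using D1*w1 = D2*w2
w2 = D1*w1 / D2
w2 = 30*117 / 13
w2 = 3510 / 13
w2 = 270 RPM

270 RPM


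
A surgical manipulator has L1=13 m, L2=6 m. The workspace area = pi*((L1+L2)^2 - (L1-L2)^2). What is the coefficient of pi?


Given: L1 = 13, L2 = 6
(L1+L2)^2 = (19)^2 = 361
(L1-L2)^2 = (7)^2 = 49
Difference = 361 - 49 = 312
This equals 4*L1*L2 = 4*13*6 = 312
Workspace area = 312*pi

312


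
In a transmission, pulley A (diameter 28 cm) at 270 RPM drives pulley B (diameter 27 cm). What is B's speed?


Given: D1 = 28 cm, w1 = 270 RPM, D2 = 27 cm
Using D1*w1 = D2*w2
w2 = D1*w1 / D2
w2 = 28*270 / 27
w2 = 7560 / 27
w2 = 280 RPM

280 RPM


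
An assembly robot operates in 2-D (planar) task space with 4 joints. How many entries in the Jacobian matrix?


Given: task space dimension = 2, joints = 4
Jacobian is a 2 x 4 matrix
Total entries = rows * columns
Total = 2 * 4
Total = 8

8


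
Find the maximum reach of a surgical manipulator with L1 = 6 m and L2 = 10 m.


Given: L1 = 6 m, L2 = 10 m
For a 2-link planar arm, max reach = L1 + L2 (fully extended)
Max reach = 6 + 10
Max reach = 16 m

16 m


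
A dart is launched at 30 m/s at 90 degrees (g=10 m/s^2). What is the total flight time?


Given: v0 = 30 m/s, theta = 90 deg, g = 10 m/s^2
sin(90) = 1
Using T = 2*v0*sin(theta) / g
T = 2*30*1 / 10
T = 60 / 10
T = 6 s

6 s


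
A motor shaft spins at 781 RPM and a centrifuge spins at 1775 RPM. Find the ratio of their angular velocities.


Given: RPM_A = 781, RPM_B = 1775
omega = 2*pi*RPM/60, so omega_A/omega_B = RPM_A / RPM_B
omega_A/omega_B = 781 / 1775
omega_A/omega_B = 11/25

11/25


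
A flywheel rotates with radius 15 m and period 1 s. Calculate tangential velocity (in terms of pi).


Given: radius r = 15 m, period T = 1 s
Using v = 2*pi*r / T
v = 2*pi*15 / 1
v = 30*pi / 1
v = 30*pi m/s

30*pi m/s


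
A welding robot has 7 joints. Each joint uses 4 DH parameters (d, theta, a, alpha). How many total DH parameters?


Given: 7 joints, 4 DH parameters per joint (d, theta, a, alpha)
Total DH parameters = number_of_joints * 4
Total = 7 * 4
Total = 28

28


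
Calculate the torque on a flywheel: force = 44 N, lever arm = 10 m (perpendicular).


Given: F = 44 N, r = 10 m, angle = 90 deg (perpendicular)
Using tau = F * r * sin(90)
sin(90) = 1
tau = 44 * 10 * 1
tau = 440 Nm

440 Nm


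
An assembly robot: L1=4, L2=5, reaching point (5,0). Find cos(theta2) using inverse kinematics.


Given: L1 = 4, L2 = 5, target (x, y) = (5, 0)
Using cos(theta2) = (x^2 + y^2 - L1^2 - L2^2) / (2*L1*L2)
x^2 + y^2 = 5^2 + 0 = 25
L1^2 + L2^2 = 16 + 25 = 41
Numerator = 25 - 41 = -16
Denominator = 2*4*5 = 40
cos(theta2) = -16/40 = -2/5

-2/5


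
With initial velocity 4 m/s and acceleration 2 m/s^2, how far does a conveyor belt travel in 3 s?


Given: v0 = 4 m/s, a = 2 m/s^2, t = 3 s
Using s = v0*t + (1/2)*a*t^2
s = 4*3 + (1/2)*2*3^2
s = 12 + (1/2)*18
s = 12 + 9
s = 21

21 m


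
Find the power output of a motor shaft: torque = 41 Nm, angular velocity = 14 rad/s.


Given: tau = 41 Nm, omega = 14 rad/s
Using P = tau * omega
P = 41 * 14
P = 574 W

574 W


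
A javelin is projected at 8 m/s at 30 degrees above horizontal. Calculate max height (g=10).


Given: v0 = 8 m/s, theta = 30 deg, g = 10 m/s^2
sin^2(30) = 1/4
Using H = v0^2 * sin^2(theta) / (2*g)
H = 8^2 * 1/4 / (2*10)
H = 64 * 1/4 / 20
H = 16 / 20
H = 4/5 m

4/5 m


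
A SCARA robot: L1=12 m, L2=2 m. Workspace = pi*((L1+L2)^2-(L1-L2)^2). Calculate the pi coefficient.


Given: L1 = 12, L2 = 2
(L1+L2)^2 = (14)^2 = 196
(L1-L2)^2 = (10)^2 = 100
Difference = 196 - 100 = 96
This equals 4*L1*L2 = 4*12*2 = 96
Workspace area = 96*pi

96


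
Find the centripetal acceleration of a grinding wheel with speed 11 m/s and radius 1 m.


Given: v = 11 m/s, r = 1 m
Using a_c = v^2 / r
a_c = 11^2 / 1
a_c = 121 / 1
a_c = 121 m/s^2

121 m/s^2


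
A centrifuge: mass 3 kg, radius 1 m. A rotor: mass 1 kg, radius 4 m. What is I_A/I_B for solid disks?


Given: M1=3 kg, R1=1 m, M2=1 kg, R2=4 m
For a disk: I = (1/2)*M*R^2, so I_A/I_B = (M1*R1^2)/(M2*R2^2)
M1*R1^2 = 3*1 = 3
M2*R2^2 = 1*16 = 16
I_A/I_B = 3/16 = 3/16

3/16


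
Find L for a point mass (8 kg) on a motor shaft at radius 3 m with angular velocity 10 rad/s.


Given: m = 8 kg, r = 3 m, omega = 10 rad/s
For a point mass: I = m*r^2
I = 8*3^2 = 8*9 = 72
L = I*omega = 72*10
L = 720 kg*m^2/s

720 kg*m^2/s


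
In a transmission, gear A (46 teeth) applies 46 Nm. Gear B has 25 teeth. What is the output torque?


Given: N1 = 46, N2 = 25, T1 = 46 Nm
Using T2/T1 = N2/N1
T2 = T1 * N2 / N1
T2 = 46 * 25 / 46
T2 = 1150 / 46
T2 = 25 Nm

25 Nm


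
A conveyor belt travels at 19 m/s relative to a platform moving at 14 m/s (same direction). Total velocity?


Given: object velocity = 19 m/s, platform velocity = 14 m/s (same direction)
Using classical velocity addition: v_total = v_object + v_platform
v_total = 19 + 14
v_total = 33 m/s

33 m/s


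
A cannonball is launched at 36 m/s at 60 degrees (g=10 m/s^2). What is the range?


Given: v0 = 36 m/s, theta = 60 deg, g = 10 m/s^2
sin(2*60) = sin(120) = sqrt(3)/2
Using R = v0^2 * sin(2*theta) / g
R = 36^2 * (sqrt(3)/2) / 10
R = 1296 * sqrt(3) / 20
R = 324/5*sqrt(3) m

324/5*sqrt(3) m


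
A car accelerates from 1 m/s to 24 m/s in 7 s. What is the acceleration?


Given: initial velocity v0 = 1 m/s, final velocity v = 24 m/s, time t = 7 s
Using a = (v - v0) / t
a = (24 - 1) / 7
a = 23 / 7
a = 23/7 m/s^2

23/7 m/s^2


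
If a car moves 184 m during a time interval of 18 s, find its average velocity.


Given: distance d = 184 m, time t = 18 s
Using v = d / t
v = 184 / 18
v = 92/9 m/s

92/9 m/s


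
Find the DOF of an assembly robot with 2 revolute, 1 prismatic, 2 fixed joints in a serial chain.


Given: serial robot with 2 revolute, 1 prismatic, 2 fixed joints
DOF contribution per joint type: revolute=1, prismatic=1, spherical=3, fixed=0
DOF = 2*1 + 1*1 + 2*0
DOF = 3

3


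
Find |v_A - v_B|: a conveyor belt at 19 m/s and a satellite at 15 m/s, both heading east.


Given: v_A = 19 m/s east, v_B = 15 m/s east
Both move in the same direction; relative speed = |v_A - v_B|
|19 - 15| = |4|
= 4 m/s

4 m/s


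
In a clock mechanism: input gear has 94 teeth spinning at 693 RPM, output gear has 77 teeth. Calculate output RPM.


Given: N1 = 94 teeth, w1 = 693 RPM, N2 = 77 teeth
Using N1*w1 = N2*w2
w2 = N1*w1 / N2
w2 = 94*693 / 77
w2 = 65142 / 77
w2 = 846 RPM

846 RPM


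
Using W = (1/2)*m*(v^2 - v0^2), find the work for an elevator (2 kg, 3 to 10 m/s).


Given: m = 2 kg, v0 = 3 m/s, v = 10 m/s
Using W = (1/2)*m*(v^2 - v0^2)
v^2 = 10^2 = 100
v0^2 = 3^2 = 9
v^2 - v0^2 = 100 - 9 = 91
W = (1/2)*2*91 = 91 J

91 J


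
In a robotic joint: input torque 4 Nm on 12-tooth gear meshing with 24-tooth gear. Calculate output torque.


Given: N1 = 12, N2 = 24, T1 = 4 Nm
Using T2/T1 = N2/N1
T2 = T1 * N2 / N1
T2 = 4 * 24 / 12
T2 = 96 / 12
T2 = 8 Nm

8 Nm


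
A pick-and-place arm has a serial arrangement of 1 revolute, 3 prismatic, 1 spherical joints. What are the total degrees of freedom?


Given: serial robot with 1 revolute, 3 prismatic, 1 spherical joints
DOF contribution per joint type: revolute=1, prismatic=1, spherical=3, fixed=0
DOF = 1*1 + 3*1 + 1*3
DOF = 7

7


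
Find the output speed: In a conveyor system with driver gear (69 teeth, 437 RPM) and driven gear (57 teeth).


Given: N1 = 69 teeth, w1 = 437 RPM, N2 = 57 teeth
Using N1*w1 = N2*w2
w2 = N1*w1 / N2
w2 = 69*437 / 57
w2 = 30153 / 57
w2 = 529 RPM

529 RPM


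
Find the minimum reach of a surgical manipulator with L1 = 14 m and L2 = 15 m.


Given: L1 = 14 m, L2 = 15 m
For a 2-link planar arm, min reach = |L1 - L2| (second link folded back)
Min reach = |14 - 15|
Min reach = 1 m

1 m


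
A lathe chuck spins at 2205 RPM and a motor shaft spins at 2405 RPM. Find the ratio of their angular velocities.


Given: RPM_A = 2205, RPM_B = 2405
omega = 2*pi*RPM/60, so omega_A/omega_B = RPM_A / RPM_B
omega_A/omega_B = 2205 / 2405
omega_A/omega_B = 441/481

441/481


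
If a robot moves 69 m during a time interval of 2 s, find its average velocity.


Given: distance d = 69 m, time t = 2 s
Using v = d / t
v = 69 / 2
v = 69/2 m/s

69/2 m/s


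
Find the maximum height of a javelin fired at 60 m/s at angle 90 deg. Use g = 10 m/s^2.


Given: v0 = 60 m/s, theta = 90 deg, g = 10 m/s^2
sin^2(90) = 1
Using H = v0^2 * sin^2(theta) / (2*g)
H = 60^2 * 1 / (2*10)
H = 3600 * 1 / 20
H = 3600 / 20
H = 180 m

180 m


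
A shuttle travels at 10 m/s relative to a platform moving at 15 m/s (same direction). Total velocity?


Given: object velocity = 10 m/s, platform velocity = 15 m/s (same direction)
Using classical velocity addition: v_total = v_object + v_platform
v_total = 10 + 15
v_total = 25 m/s

25 m/s


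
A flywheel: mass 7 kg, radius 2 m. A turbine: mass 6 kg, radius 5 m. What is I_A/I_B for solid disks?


Given: M1=7 kg, R1=2 m, M2=6 kg, R2=5 m
For a disk: I = (1/2)*M*R^2, so I_A/I_B = (M1*R1^2)/(M2*R2^2)
M1*R1^2 = 7*4 = 28
M2*R2^2 = 6*25 = 150
I_A/I_B = 28/150 = 14/75

14/75


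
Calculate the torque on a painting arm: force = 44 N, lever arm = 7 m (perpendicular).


Given: F = 44 N, r = 7 m, angle = 90 deg (perpendicular)
Using tau = F * r * sin(90)
sin(90) = 1
tau = 44 * 7 * 1
tau = 308 Nm

308 Nm


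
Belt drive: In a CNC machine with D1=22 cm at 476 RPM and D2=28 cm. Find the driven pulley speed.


Given: D1 = 22 cm, w1 = 476 RPM, D2 = 28 cm
Using D1*w1 = D2*w2
w2 = D1*w1 / D2
w2 = 22*476 / 28
w2 = 10472 / 28
w2 = 374 RPM

374 RPM


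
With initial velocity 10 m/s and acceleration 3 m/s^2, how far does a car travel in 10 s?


Given: v0 = 10 m/s, a = 3 m/s^2, t = 10 s
Using s = v0*t + (1/2)*a*t^2
s = 10*10 + (1/2)*3*10^2
s = 100 + (1/2)*300
s = 100 + 150
s = 250

250 m


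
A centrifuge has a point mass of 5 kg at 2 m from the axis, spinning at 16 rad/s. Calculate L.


Given: m = 5 kg, r = 2 m, omega = 16 rad/s
For a point mass: I = m*r^2
I = 5*2^2 = 5*4 = 20
L = I*omega = 20*16
L = 320 kg*m^2/s

320 kg*m^2/s


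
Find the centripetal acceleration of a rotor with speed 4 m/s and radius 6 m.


Given: v = 4 m/s, r = 6 m
Using a_c = v^2 / r
a_c = 4^2 / 6
a_c = 16 / 6
a_c = 8/3 m/s^2

8/3 m/s^2


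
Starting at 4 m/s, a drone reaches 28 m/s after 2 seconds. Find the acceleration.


Given: initial velocity v0 = 4 m/s, final velocity v = 28 m/s, time t = 2 s
Using a = (v - v0) / t
a = (28 - 4) / 2
a = 24 / 2
a = 12 m/s^2

12 m/s^2


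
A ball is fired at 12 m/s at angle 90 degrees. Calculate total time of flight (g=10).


Given: v0 = 12 m/s, theta = 90 deg, g = 10 m/s^2
sin(90) = 1
Using T = 2*v0*sin(theta) / g
T = 2*12*1 / 10
T = 24 / 10
T = 12/5 s

12/5 s


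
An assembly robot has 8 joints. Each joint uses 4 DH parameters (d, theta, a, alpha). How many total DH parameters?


Given: 8 joints, 4 DH parameters per joint (d, theta, a, alpha)
Total DH parameters = number_of_joints * 4
Total = 8 * 4
Total = 32

32


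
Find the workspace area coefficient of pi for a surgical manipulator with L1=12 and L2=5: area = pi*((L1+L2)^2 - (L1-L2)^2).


Given: L1 = 12, L2 = 5
(L1+L2)^2 = (17)^2 = 289
(L1-L2)^2 = (7)^2 = 49
Difference = 289 - 49 = 240
This equals 4*L1*L2 = 4*12*5 = 240
Workspace area = 240*pi

240


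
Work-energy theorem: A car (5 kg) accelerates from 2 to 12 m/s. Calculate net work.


Given: m = 5 kg, v0 = 2 m/s, v = 12 m/s
Using W = (1/2)*m*(v^2 - v0^2)
v^2 = 12^2 = 144
v0^2 = 2^2 = 4
v^2 - v0^2 = 144 - 4 = 140
W = (1/2)*5*140 = 350 J

350 J
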